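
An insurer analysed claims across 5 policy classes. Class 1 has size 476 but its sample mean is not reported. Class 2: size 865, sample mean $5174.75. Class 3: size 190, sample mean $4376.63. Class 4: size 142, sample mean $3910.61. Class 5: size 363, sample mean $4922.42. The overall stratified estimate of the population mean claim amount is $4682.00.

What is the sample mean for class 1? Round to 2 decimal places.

3955.23

Σ Nₕx̄ₕ = N·μ, so 476·x̄_1 = 2036·4682.00 − (865·5174.75 + 190·4376.63 + 142·3910.61 + 363·4922.42).
= 9532552 − 7649863.53 = 1882688.47.
x̄_1 = 1882688.47 / 476 = 3955.2279... → 3955.23.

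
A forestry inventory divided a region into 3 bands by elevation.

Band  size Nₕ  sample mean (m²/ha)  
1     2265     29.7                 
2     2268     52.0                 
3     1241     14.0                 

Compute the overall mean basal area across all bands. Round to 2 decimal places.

35.08

N = 2265 + 2268 + 1241 = 5774.
Overall mean = Σ (Nₕ/N)·x̄ₕ — weight by population share, not a simple average.
Σ Nₕx̄ₕ = 2265·29.7 + 2268·52.0 + 1241·14.0 = 67270.5 + 117936 + 17374 = 202580.5.
Divide by N: 202580.5 / 5774 = 35.0849... → 35.08.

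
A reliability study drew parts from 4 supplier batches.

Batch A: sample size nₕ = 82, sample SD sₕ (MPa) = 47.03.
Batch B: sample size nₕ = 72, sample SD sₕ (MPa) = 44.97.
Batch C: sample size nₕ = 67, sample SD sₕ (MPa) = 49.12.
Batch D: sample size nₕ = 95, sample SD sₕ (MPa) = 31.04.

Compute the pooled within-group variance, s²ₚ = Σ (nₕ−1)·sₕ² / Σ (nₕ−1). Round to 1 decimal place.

1835.1

A: (82−1)·47.03² = 81·2211.8209 = 179157.4929
B: (72−1)·44.97² = 71·2022.3009 = 143583.3639
C: (67−1)·49.12² = 66·2412.7744 = 159243.1104
D: (95−1)·31.04² = 94·963.4816 = 90567.2704
Numerator = 572551.2376; denominator = Σ(nₕ−1) = 312.
s²ₚ = 572551.2376/312 = 1835.100... → 1835.1.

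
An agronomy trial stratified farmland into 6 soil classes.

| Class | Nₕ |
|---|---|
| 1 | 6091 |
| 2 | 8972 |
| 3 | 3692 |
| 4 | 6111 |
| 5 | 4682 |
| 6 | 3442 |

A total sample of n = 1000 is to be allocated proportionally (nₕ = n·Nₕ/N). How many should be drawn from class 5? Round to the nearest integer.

142

Share of class 5 = 4682/32990 = 0.14192.
Allocate 1000 × 0.14192 = 141.922... → 142.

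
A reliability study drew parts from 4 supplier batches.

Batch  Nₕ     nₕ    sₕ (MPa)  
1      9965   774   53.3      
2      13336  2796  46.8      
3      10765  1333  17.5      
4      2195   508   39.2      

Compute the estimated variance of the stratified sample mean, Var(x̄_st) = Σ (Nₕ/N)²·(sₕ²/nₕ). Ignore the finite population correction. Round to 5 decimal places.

N = 36261. Term for each stratum: Wₕ²sₕ²/nₕ.
Var(x̄_st) = 0.27719699 + 0.10595615 + 0.02024857 + 0.01108404 = 0.41448575 → 0.41449.

0.41449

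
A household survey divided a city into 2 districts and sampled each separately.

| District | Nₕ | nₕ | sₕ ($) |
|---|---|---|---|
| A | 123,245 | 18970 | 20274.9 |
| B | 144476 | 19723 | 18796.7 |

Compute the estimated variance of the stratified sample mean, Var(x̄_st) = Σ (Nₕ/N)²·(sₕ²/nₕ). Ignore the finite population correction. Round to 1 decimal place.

9809.2

N = 267721. Term for each stratum: Wₕ²sₕ²/nₕ.
Var(x̄_st) = 4592.2323 + 5216.9513 = 9809.1837 → 9809.2.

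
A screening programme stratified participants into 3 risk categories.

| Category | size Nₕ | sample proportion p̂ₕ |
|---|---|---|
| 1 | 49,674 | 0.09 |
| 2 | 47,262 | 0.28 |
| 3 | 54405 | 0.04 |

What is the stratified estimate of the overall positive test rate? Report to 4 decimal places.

N = 49674 + 47262 + 54405 = 151341.
Overall proportion = Σ (Nₕ/N)·p̂ₕ.
Σ Nₕp̂ₕ = 4470.66 + 13233.36 + 2176.2 = 19880.22.
19880.22 / 151341 = 0.131360... → 0.1314.

0.1314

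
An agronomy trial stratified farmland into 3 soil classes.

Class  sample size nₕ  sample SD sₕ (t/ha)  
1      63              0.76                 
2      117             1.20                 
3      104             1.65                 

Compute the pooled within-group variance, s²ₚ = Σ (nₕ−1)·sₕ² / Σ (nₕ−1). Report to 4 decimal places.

1.7198

Degrees of freedom: 62 + 116 + 103 = 281.
Σ(nₕ−1)sₕ² = 62·0.5776 + 116·1.44 + 103·2.7225 = 483.2687.
s²ₚ = 483.2687 / 281 = 1.719817... → 1.7198.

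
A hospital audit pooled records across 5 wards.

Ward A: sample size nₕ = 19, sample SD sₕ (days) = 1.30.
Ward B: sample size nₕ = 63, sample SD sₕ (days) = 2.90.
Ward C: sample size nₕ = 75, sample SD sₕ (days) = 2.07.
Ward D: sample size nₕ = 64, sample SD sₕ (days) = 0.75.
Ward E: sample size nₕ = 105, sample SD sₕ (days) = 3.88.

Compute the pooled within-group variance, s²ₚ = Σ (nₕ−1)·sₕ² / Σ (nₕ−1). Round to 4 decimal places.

7.6948

Degrees of freedom: 18 + 62 + 74 + 63 + 104 = 321.
Σ(nₕ−1)sₕ² = 18·1.69 + 62·8.41 + 74·4.2849 + 63·0.5625 + 104·15.0544 = 2470.0177.
s²ₚ = 2470.0177 / 321 = 7.694759... → 7.6948.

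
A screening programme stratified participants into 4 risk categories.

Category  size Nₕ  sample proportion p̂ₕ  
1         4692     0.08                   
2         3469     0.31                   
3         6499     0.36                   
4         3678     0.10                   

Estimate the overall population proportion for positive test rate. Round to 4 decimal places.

0.2268

N = 4692 + 3469 + 6499 + 3678 = 18338.
Overall proportion = Σ (Nₕ/N)·p̂ₕ.
Σ Nₕp̂ₕ = 375.36 + 1075.39 + 2339.64 + 367.8 = 4158.19.
4158.19 / 18338 = 0.226753... → 0.2268.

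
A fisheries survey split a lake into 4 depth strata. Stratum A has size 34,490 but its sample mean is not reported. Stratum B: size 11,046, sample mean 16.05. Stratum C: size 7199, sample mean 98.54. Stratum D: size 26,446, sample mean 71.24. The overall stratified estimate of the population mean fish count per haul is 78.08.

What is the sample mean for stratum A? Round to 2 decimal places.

Σ Nₕx̄ₕ = N·μ, so 34490·x̄_A = 79181·78.08 − (11046·16.05 + 7199·98.54 + 26446·71.24).
= 6182452.48 − 2770690.8 = 3411761.68.
x̄_A = 3411761.68 / 34490 = 98.9203... → 98.92.

98.92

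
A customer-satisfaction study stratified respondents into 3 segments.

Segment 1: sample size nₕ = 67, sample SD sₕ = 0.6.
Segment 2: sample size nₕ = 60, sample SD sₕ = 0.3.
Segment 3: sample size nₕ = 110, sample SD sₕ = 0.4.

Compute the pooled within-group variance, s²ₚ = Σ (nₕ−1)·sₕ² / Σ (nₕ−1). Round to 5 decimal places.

1: (67−1)·0.6² = 66·0.36 = 23.76
2: (60−1)·0.3² = 59·0.09 = 5.31
3: (110−1)·0.4² = 109·0.16 = 17.44
Numerator = 46.51; denominator = Σ(nₕ−1) = 234.
s²ₚ = 46.51/234 = 0.1987607... → 0.19876.

0.19876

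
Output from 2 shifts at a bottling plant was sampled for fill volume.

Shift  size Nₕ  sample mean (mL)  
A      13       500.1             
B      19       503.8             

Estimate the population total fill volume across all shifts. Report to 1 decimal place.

16073.5

Population total = Σ Nₕ·x̄ₕ (each stratum's size times its mean).
13·500.1 + 19·503.8 = 6501.3 + 9572.2 = 16073.5.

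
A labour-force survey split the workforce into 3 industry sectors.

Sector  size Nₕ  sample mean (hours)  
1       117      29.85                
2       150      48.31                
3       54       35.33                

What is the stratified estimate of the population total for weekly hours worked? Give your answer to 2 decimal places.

12646.77

1: 117·29.85 = 3492.45
2: 150·48.31 = 7246.5
3: 54·35.33 = 1907.82
τ̂ = Σ Nₕx̄ₕ = 12646.77.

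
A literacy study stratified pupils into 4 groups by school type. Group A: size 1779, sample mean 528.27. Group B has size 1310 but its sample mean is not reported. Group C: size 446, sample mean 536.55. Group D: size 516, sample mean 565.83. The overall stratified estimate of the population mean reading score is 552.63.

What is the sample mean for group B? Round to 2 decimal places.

585.99

N = 1779 + 1310 + 446 + 516 = 4051.
Overall total = μ·N = 552.63·4051 = 2238704.13.
Subtract the known strata: 1779·528.27 + 446·536.55 + 516·565.83 = 1471061.91.
Remaining total for group B: 2238704.13 − 1471061.91 = 767642.22.
Divide by its size: 767642.22 / 1310 = 585.9864... → 585.99.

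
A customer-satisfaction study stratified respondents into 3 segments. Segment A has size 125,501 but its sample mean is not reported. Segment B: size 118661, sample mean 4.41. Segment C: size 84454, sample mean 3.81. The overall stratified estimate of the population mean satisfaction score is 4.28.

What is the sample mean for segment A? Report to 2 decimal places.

N = 125501 + 118661 + 84454 = 328616.
Overall total = μ·N = 4.28·328616 = 1406476.48.
Subtract the known strata: 118661·4.41 + 84454·3.81 = 845064.75.
Remaining total for segment A: 1406476.48 − 845064.75 = 561411.73.
Divide by its size: 561411.73 / 125501 = 4.4734... → 4.47.

4.47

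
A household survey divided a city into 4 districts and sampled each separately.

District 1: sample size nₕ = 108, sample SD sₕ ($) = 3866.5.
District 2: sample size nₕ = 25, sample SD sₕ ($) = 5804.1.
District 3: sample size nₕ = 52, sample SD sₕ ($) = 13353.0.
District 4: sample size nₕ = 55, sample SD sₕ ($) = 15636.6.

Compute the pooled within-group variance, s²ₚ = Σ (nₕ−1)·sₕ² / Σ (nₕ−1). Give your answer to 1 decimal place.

104681109.7

Degrees of freedom: 107 + 24 + 51 + 54 = 236.
Σ(nₕ−1)sₕ² = 107·14949822.25 + 24·33687576.81 + 51·178302609 + 54·244503259.56 = 24704741899.43.
s²ₚ = 24704741899.43 / 236 = 104681109.743... → 104681109.7.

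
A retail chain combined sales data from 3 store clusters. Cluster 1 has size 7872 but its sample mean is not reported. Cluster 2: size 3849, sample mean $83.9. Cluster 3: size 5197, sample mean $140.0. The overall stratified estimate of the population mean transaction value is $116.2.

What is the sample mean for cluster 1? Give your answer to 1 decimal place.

N = 7872 + 3849 + 5197 = 16918.
Overall total = μ·N = 116.2·16918 = 1965871.6.
Subtract the known strata: 3849·83.9 + 5197·140.0 = 1050511.1.
Remaining total for cluster 1: 1965871.6 − 1050511.1 = 915360.5.
Divide by its size: 915360.5 / 7872 = 116.281... → 116.3.

116.3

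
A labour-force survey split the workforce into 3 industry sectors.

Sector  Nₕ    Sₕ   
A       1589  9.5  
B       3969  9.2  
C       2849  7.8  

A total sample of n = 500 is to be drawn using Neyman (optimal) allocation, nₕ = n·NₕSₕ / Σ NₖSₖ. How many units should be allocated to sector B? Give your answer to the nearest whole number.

Σ NₕSₕ = 1589·9.5 + 3969·9.2 + 2849·7.8 = 73832.5.
Share for B: 36514.8/73832.5 = 0.49456.
n_B = 500 × 0.49456 = 247.281... → 247.

247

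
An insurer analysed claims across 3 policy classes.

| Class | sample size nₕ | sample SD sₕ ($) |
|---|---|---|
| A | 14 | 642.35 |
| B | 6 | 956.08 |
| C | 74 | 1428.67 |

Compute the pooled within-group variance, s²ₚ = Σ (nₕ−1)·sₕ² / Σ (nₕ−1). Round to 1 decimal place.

A: (14−1)·642.35² = 13·412613.5225 = 5363975.7925
B: (6−1)·956.08² = 5·914088.9664 = 4570444.832
C: (74−1)·1428.67² = 73·2041097.9689 = 149000151.7297
Numerator = 158934572.3542; denominator = Σ(nₕ−1) = 91.
s²ₚ = 158934572.3542/91 = 1746533.762... → 1746533.8.

1746533.8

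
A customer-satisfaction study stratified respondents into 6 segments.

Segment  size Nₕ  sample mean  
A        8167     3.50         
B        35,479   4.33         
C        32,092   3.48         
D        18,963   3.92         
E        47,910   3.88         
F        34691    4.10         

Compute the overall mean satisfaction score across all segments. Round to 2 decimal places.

3.93

N = 8167 + 35479 + 32092 + 18963 + 47910 + 34691 = 177302.
Weight each subgroup mean by Nₕ/N and sum.
Σ Nₕx̄ₕ = 8167·3.50 + 35479·4.33 + 32092·3.48 + 18963·3.92 + 47910·3.88 + 34691·4.10 = 28584.5 + 153624.07 + 111680.16 + 74334.96 + 185890.8 + 142233.1 = 696347.59.
Divide by N: 696347.59 / 177302 = 3.9275... → 3.93.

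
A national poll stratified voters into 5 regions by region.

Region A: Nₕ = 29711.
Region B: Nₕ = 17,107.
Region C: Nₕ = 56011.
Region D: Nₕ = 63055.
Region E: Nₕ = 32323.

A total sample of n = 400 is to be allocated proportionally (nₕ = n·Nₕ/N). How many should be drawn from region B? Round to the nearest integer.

35

Share of region B = 17107/198207 = 0.08631.
Allocate 400 × 0.08631 = 34.524... → 35.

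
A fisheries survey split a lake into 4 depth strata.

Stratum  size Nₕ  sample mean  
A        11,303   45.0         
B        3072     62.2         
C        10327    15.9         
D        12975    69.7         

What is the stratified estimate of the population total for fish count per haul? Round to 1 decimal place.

Estimate total by summing Nₕ·x̄ₕ over strata.
11303·45.0 + 3072·62.2 + 10327·15.9 + 12975·69.7 = 508635 + 191078.4 + 164199.3 + 904357.5 = 1768270.2.

1768270.2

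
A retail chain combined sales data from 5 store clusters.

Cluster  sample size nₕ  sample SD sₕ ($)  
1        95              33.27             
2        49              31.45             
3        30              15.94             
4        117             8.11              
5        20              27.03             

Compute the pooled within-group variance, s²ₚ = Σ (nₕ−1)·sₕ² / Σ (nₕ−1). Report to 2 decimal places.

1: (95−1)·33.27² = 94·1106.8929 = 104047.9326
2: (49−1)·31.45² = 48·989.1025 = 47476.92
3: (30−1)·15.94² = 29·254.0836 = 7368.4244
4: (117−1)·8.11² = 116·65.7721 = 7629.5636
5: (20−1)·27.03² = 19·730.6209 = 13881.7971
Numerator = 180404.6377; denominator = Σ(nₕ−1) = 306.
s²ₚ = 180404.6377/306 = 589.5576... → 589.56.

589.56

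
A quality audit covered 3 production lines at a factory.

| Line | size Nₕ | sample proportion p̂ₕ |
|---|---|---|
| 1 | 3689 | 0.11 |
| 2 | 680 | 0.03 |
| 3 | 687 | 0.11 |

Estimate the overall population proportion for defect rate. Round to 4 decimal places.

0.0992

N = 3689 + 680 + 687 = 5056.
Overall proportion = Σ (Nₕ/N)·p̂ₕ.
Σ Nₕp̂ₕ = 405.79 + 20.4 + 75.57 = 501.76.
501.76 / 5056 = 0.099241... → 0.0992.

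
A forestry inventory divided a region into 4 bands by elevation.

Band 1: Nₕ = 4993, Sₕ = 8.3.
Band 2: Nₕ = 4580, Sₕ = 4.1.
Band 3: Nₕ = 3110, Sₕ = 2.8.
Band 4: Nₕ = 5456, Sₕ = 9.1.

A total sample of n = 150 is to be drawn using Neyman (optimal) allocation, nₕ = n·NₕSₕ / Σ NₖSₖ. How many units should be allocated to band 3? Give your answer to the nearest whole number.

11

Σ NₕSₕ = 4993·8.3 + 4580·4.1 + 3110·2.8 + 5456·9.1 = 118577.5.
Share for 3: 8708/118577.5 = 0.07344.
n_3 = 150 × 0.07344 = 11.016... → 11.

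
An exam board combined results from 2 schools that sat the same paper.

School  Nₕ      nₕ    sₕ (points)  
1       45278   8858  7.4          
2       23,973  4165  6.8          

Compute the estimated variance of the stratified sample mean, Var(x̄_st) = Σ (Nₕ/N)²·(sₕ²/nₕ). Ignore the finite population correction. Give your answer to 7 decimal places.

N = 69251; Wₕ = Nₕ/N.
school 1: (45278/69251)²·7.4²/8858 = 0.0026427138
school 2: (23973/69251)²·6.8²/4165 = 0.0013304406
Sum = 0.0039731544 → 0.0039732.

0.0039732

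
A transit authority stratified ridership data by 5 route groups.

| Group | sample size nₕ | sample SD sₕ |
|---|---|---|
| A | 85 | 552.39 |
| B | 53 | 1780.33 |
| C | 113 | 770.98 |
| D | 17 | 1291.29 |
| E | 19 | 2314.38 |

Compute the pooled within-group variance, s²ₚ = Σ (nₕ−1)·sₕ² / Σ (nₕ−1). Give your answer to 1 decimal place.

1347930.5

A: (85−1)·552.39² = 84·305134.7121 = 25631315.8164
B: (53−1)·1780.33² = 52·3169574.9089 = 164817895.2628
C: (113−1)·770.98² = 112·594410.1604 = 66573937.9648
D: (17−1)·1291.29² = 16·1667429.8641 = 26678877.8256
E: (19−1)·2314.38² = 18·5356354.7844 = 96414386.1192
Numerator = 380116412.9888; denominator = Σ(nₕ−1) = 282.
s²ₚ = 380116412.9888/282 = 1347930.543... → 1347930.5.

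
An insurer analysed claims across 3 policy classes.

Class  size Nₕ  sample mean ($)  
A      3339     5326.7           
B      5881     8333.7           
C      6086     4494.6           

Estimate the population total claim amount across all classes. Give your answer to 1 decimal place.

A: 3339·5326.7 = 17785851.3
B: 5881·8333.7 = 49010489.7
C: 6086·4494.6 = 27354135.6
τ̂ = Σ Nₕx̄ₕ = 94150476.6.

94150476.6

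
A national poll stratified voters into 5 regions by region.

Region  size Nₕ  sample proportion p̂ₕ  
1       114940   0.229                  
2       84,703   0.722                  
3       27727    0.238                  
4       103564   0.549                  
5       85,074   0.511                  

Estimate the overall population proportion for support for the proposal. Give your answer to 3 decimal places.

Wₕ = Nₕ/N with N = 416008: 0.2763, 0.2036, 0.0667, 0.2489, 0.2045.
p̂_st = 0.2763·0.229 + 0.2036·0.722 + 0.0667·0.238 + 0.2489·0.549 + 0.2045·0.511 ≈ 0.46731... → 0.467.

0.467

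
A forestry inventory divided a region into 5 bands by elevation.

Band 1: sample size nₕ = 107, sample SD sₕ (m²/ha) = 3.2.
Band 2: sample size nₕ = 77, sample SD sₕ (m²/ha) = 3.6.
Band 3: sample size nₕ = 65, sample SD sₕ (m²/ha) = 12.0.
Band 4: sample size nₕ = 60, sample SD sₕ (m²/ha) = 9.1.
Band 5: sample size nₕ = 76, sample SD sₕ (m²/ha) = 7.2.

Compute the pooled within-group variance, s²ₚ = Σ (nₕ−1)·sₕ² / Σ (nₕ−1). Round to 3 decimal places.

Degrees of freedom: 106 + 76 + 64 + 59 + 75 = 380.
Σ(nₕ−1)sₕ² = 106·10.24 + 76·12.96 + 64·144 + 59·82.81 + 75·51.84 = 20060.19.
s²ₚ = 20060.19 / 380 = 52.78997... → 52.790.

52.790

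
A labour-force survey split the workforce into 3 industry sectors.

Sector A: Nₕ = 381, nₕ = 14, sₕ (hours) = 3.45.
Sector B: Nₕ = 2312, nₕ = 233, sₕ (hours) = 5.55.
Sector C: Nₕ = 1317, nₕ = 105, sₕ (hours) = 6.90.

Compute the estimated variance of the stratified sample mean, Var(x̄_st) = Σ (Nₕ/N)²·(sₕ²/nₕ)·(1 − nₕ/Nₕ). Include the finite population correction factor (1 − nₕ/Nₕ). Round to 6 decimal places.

0.091920

N = 4010; Wₕ = Nₕ/N.
sector A: (381/4010)²·3.45²/14·(1 − 14/381) = 0.007392859
sector B: (2312/4010)²·5.55²/233·(1 − 233/2312) = 0.039516968
sector C: (1317/4010)²·6.90²/105·(1 − 105/1317) = 0.045009950
Sum = 0.091919778 → 0.091920.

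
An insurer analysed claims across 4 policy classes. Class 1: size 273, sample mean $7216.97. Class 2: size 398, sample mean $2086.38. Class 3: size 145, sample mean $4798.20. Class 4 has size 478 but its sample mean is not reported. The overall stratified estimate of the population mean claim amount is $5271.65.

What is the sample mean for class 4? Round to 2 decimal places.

6956.41

Σ Nₕx̄ₕ = N·μ, so 478·x̄_4 = 1294·5271.65 − (273·7216.97 + 398·2086.38 + 145·4798.20).
= 6821515.1 − 3496351.05 = 3325164.05.
x̄_4 = 3325164.05 / 478 = 6956.4101... → 6956.41.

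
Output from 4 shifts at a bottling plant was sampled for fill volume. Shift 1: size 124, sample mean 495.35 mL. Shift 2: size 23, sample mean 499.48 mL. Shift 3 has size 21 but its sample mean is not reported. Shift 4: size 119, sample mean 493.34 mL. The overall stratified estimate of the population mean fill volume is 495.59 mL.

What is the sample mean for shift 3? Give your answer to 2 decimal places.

505.50

N = 124 + 23 + 21 + 119 = 287.
Overall total = μ·N = 495.59·287 = 142234.33.
Subtract the known strata: 124·495.35 + 23·499.48 + 119·493.34 = 131618.9.
Remaining total for shift 3: 142234.33 − 131618.9 = 10615.43.
Divide by its size: 10615.43 / 21 = 505.4967... → 505.50.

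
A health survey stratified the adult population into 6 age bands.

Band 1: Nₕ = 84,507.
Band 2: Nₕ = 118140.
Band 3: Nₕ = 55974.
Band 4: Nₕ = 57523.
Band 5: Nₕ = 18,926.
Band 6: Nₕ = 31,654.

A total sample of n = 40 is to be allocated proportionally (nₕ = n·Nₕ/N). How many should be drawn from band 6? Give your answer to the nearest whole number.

Share of band 6 = 31654/366724 = 0.08632.
Allocate 40 × 0.08632 = 3.453... → 3.

3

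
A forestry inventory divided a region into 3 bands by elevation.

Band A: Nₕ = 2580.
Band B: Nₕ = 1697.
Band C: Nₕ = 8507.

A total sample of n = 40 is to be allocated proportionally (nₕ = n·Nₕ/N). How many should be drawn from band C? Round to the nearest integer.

27

Share of band C = 8507/12784 = 0.66544.
Allocate 40 × 0.66544 = 26.618... → 27.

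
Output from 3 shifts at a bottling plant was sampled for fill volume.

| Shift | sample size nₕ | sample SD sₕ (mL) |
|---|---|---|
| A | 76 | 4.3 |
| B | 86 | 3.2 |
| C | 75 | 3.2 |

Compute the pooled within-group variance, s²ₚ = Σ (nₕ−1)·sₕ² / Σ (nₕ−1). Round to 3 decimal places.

Degrees of freedom: 75 + 85 + 74 = 234.
Σ(nₕ−1)sₕ² = 75·18.49 + 85·10.24 + 74·10.24 = 3014.91.
s²ₚ = 3014.91 / 234 = 12.88423... → 12.884.

12.884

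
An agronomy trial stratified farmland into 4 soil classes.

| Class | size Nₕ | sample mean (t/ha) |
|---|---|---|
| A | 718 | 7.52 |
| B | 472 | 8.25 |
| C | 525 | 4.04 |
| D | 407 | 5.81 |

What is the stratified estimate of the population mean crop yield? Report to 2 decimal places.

N = 2122; weights Wₕ = Nₕ/N = (0.3384, 0.2224, 0.2474, 0.1918).
x̄_st = Σ Wₕ·x̄ₕ = 0.3384·7.52 + 0.2224·8.25 + 0.2474·4.04 + 0.1918·5.81 ≈ 6.4934...
→ 6.49.

6.49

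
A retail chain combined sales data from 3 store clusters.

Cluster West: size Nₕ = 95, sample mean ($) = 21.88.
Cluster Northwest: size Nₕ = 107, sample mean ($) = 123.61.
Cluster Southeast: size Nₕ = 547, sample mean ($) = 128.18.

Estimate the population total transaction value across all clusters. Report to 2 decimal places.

85419.33

West: 95·21.88 = 2078.6
Northwest: 107·123.61 = 13226.27
Southeast: 547·128.18 = 70114.46
τ̂ = Σ Nₕx̄ₕ = 85419.33.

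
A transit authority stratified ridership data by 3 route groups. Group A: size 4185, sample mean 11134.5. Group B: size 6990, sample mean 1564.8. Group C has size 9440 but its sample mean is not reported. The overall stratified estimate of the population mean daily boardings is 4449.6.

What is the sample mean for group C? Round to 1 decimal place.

3622.1

Σ Nₕx̄ₕ = N·μ, so 9440·x̄_C = 20615·4449.6 − (4185·11134.5 + 6990·1564.8).
= 91728504 − 57535834.5 = 34192669.5.
x̄_C = 34192669.5 / 9440 = 3622.105... → 3622.1.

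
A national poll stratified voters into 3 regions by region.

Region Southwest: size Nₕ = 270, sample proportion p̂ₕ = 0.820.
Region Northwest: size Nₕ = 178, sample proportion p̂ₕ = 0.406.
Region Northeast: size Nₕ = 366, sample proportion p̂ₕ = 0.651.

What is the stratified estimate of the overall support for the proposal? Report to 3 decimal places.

N = 270 + 178 + 366 = 814.
Overall proportion = Σ (Nₕ/N)·p̂ₕ.
Σ Nₕp̂ₕ = 221.4 + 72.268 + 238.266 = 531.934.
531.934 / 814 = 0.65348... → 0.653.

0.653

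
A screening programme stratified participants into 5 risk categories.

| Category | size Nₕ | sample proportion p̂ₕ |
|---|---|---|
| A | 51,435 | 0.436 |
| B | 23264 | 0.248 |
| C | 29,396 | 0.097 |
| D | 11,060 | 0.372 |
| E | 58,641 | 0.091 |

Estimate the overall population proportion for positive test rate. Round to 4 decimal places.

N = 51435 + 23264 + 29396 + 11060 + 58641 = 173796.
Overall proportion = Σ (Nₕ/N)·p̂ₕ.
Σ Nₕp̂ₕ = 22425.66 + 5769.472 + 2851.412 + 4114.32 + 5336.331 = 40497.195.
40497.195 / 173796 = 0.233016... → 0.2330.

0.2330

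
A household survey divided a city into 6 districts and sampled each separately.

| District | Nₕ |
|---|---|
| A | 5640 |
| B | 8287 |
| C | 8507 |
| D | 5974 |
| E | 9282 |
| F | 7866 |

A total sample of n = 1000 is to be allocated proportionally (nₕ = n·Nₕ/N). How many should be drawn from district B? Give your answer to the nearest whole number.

182

Share of district B = 8287/45556 = 0.18191.
Allocate 1000 × 0.18191 = 181.908... → 182.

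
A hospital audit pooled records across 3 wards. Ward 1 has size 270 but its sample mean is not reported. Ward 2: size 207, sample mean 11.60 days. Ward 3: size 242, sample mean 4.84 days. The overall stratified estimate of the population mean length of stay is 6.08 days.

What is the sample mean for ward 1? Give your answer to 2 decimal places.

2.96

N = 270 + 207 + 242 = 719.
Overall total = μ·N = 6.08·719 = 4371.52.
Subtract the known strata: 207·11.60 + 242·4.84 = 3572.48.
Remaining total for ward 1: 4371.52 − 3572.48 = 799.04.
Divide by its size: 799.04 / 270 = 2.9594... → 2.96.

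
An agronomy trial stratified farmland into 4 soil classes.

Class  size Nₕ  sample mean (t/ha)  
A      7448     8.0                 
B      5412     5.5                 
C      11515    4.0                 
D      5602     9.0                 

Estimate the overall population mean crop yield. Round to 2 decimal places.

6.20

x̄_st = (Σ Nₕx̄ₕ) / (Σ Nₕ) = (7448·8.0 + 5412·5.5 + 11515·4.0 + 5602·9.0) / 29977
= 185828 / 29977 = 6.1990... → 6.20.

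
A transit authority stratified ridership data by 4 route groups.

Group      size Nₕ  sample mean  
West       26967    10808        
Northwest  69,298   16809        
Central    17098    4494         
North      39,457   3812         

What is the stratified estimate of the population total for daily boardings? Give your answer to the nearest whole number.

Estimate total by summing Nₕ·x̄ₕ over strata.
26967·10808 + 69298·16809 + 17098·4494 + 39457·3812 = 291459336 + 1164830082 + 76838412 + 150410084 = 1683537914.

1683537914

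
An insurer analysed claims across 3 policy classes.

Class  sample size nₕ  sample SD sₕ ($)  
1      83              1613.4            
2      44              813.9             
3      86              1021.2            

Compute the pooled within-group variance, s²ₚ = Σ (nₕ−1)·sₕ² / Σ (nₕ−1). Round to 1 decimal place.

1574179.6

Degrees of freedom: 82 + 43 + 85 = 210.
Σ(nₕ−1)sₕ² = 82·2603059.56 + 43·662433.21 + 85·1042849.44 = 330577714.35.
s²ₚ = 330577714.35 / 210 = 1574179.592... → 1574179.6.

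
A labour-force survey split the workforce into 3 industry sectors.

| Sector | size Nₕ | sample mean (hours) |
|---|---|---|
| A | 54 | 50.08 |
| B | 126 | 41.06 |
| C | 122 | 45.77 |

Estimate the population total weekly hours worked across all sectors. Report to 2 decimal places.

Estimate total by summing Nₕ·x̄ₕ over strata.
54·50.08 + 126·41.06 + 122·45.77 = 2704.32 + 5173.56 + 5583.94 = 13461.82.

13461.82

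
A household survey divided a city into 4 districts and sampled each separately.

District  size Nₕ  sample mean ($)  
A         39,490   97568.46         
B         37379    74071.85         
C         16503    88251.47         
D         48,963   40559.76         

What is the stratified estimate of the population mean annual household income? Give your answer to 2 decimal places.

N = 39490 + 37379 + 16503 + 48963 = 142335.
Overall mean = Σ (Nₕ/N)·x̄ₕ — weight by population share, not a simple average.
Σ Nₕx̄ₕ = 39490·97568.46 + 37379·74071.85 + 16503·88251.47 + 48963·40559.76 = 3852978485.4 + 2768731681.15 + 1456414009.41 + 1985927528.88 = 10064051704.84.
Divide by N: 10064051704.84 / 142335 = 70706.7953... → 70706.80.

70706.80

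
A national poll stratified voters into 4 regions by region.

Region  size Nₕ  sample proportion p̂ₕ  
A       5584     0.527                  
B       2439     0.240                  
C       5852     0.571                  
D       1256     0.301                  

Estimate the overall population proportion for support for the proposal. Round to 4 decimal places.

N = 5584 + 2439 + 5852 + 1256 = 15131.
Overall proportion = Σ (Nₕ/N)·p̂ₕ.
Σ Nₕp̂ₕ = 2942.768 + 585.36 + 3341.492 + 378.056 = 7247.676.
7247.676 / 15131 = 0.478995... → 0.4790.

0.4790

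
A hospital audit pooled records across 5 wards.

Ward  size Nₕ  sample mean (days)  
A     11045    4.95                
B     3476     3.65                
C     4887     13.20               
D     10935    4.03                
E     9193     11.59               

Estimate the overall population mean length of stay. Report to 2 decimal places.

N = 11045 + 3476 + 4887 + 10935 + 9193 = 39536.
Weight each subgroup mean by Nₕ/N and sum.
Σ Nₕx̄ₕ = 11045·4.95 + 3476·3.65 + 4887·13.20 + 10935·4.03 + 9193·11.59 = 54672.75 + 12687.4 + 64508.4 + 44068.05 + 106546.87 = 282483.47.
Divide by N: 282483.47 / 39536 = 7.1450... → 7.14.

7.14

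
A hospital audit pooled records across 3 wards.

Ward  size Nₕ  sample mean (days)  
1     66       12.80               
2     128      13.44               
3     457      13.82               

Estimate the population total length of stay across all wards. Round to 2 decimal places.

8880.86

1: 66·12.80 = 844.8
2: 128·13.44 = 1720.32
3: 457·13.82 = 6315.74
τ̂ = Σ Nₕx̄ₕ = 8880.86.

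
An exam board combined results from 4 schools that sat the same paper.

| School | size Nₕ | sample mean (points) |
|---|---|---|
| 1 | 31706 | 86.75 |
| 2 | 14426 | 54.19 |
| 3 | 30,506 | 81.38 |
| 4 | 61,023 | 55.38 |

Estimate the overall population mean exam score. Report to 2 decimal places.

68.24

N = 137661; weights Wₕ = Nₕ/N = (0.2303, 0.1048, 0.2216, 0.4433).
x̄_st = Σ Wₕ·x̄ₕ = 0.2303·86.75 + 0.1048·54.19 + 0.2216·81.38 + 0.4433·55.38 ≈ 68.2421...
→ 68.24.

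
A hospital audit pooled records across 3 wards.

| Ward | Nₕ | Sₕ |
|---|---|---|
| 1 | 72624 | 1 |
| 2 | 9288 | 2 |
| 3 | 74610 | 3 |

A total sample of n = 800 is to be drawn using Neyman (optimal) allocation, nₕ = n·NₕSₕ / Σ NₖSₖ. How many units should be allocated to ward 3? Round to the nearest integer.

568

1: NₕSₕ = 72624·1 = 72624
2: NₕSₕ = 9288·2 = 18576
3: NₕSₕ = 74610·3 = 223830
Σ NₕSₕ = 315030.
n_3 = 800·223830/315030 = 568.403... → 568.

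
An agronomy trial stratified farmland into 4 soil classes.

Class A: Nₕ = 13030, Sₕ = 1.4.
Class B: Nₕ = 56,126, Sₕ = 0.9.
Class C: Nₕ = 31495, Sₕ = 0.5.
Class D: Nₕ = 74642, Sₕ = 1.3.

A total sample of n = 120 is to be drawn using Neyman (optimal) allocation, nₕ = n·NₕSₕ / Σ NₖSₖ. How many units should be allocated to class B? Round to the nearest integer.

A: NₕSₕ = 13030·1.4 = 18242
B: NₕSₕ = 56126·0.9 = 50513.4
C: NₕSₕ = 31495·0.5 = 15747.5
D: NₕSₕ = 74642·1.3 = 97034.6
Σ NₕSₕ = 181537.5.
n_B = 120·50513.4/181537.5 = 33.390... → 33.

33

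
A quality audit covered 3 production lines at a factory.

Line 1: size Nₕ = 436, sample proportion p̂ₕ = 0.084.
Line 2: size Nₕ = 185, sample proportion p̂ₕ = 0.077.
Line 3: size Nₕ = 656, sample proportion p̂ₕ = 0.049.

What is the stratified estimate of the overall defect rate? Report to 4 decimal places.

N = 436 + 185 + 656 = 1277.
Overall proportion = Σ (Nₕ/N)·p̂ₕ.
Σ Nₕp̂ₕ = 36.624 + 14.245 + 32.144 = 83.013.
83.013 / 1277 = 0.065006... → 0.0650.

0.0650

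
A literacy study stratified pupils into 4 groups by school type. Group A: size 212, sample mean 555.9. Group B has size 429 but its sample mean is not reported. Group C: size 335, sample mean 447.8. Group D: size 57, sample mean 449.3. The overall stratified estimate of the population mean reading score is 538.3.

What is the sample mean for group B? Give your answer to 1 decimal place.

Σ Nₕx̄ₕ = N·μ, so 429·x̄_B = 1033·538.3 − (212·555.9 + 335·447.8 + 57·449.3).
= 556063.9 − 293473.9 = 262590.
x̄_B = 262590 / 429 = 612.098... → 612.1.

612.1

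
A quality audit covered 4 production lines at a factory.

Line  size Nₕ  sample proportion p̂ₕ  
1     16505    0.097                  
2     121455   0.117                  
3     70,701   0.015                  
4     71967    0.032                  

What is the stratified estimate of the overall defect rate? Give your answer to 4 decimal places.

0.0683

Wₕ = Nₕ/N with N = 280628: 0.0588, 0.4328, 0.2519, 0.2564.
p̂_st = 0.0588·0.097 + 0.4328·0.117 + 0.2519·0.015 + 0.2564·0.032 ≈ 0.068328... → 0.0683.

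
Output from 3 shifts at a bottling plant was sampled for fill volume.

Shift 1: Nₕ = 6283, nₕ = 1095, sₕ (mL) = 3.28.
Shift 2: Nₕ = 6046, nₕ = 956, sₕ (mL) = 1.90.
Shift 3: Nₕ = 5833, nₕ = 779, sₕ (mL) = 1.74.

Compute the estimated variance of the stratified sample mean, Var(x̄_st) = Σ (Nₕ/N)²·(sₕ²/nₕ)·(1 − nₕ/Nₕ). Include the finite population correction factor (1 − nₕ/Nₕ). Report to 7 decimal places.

0.0016705

N = 18162. Term for each stratum: Wₕ²sₕ²/nₕ·(1−nₕ/Nₕ).
Var(x̄_st) = 0.0009708972 + 0.0003522961 + 0.0003473449 = 0.0016705382 → 0.0016705.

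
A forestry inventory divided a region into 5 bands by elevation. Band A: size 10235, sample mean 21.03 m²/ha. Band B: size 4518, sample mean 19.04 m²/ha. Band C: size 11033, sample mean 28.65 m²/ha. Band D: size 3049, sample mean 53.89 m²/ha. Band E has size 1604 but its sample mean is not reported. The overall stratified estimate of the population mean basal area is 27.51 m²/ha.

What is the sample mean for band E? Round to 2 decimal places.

34.73

N = 10235 + 4518 + 11033 + 3049 + 1604 = 30439.
Overall total = μ·N = 27.51·30439 = 837376.89.
Subtract the known strata: 10235·21.03 + 4518·19.04 + 11033·28.65 + 3049·53.89 = 781670.83.
Remaining total for band E: 837376.89 − 781670.83 = 55706.06.
Divide by its size: 55706.06 / 1604 = 34.7295... → 34.73.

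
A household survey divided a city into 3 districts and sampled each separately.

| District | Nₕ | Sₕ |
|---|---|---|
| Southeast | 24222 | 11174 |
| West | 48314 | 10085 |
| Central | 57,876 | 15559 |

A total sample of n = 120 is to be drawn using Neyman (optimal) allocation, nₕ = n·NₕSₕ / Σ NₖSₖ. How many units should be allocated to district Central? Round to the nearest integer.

Σ NₕSₕ = 24222·11174 + 48314·10085 + 57876·15559 = 1658396002.
Share for Central: 900492684/1658396002 = 0.54299.
n_Central = 120 × 0.54299 = 65.159... → 65.

65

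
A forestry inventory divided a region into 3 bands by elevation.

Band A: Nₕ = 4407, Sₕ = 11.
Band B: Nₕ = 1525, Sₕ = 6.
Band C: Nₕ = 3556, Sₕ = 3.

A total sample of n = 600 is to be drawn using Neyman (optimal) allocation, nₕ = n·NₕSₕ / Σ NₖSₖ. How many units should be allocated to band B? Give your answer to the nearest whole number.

Σ NₕSₕ = 4407·11 + 1525·6 + 3556·3 = 68295.
Share for B: 9150/68295 = 0.13398.
n_B = 600 × 0.13398 = 80.387... → 80.

80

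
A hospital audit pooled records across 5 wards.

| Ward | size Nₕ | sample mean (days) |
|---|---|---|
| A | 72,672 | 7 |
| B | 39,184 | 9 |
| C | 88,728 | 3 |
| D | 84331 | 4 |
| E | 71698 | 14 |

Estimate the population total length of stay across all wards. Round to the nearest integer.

Estimate total by summing Nₕ·x̄ₕ over strata.
72672·7 + 39184·9 + 88728·3 + 84331·4 + 71698·14 = 508704 + 352656 + 266184 + 337324 + 1003772 = 2468640.

2468640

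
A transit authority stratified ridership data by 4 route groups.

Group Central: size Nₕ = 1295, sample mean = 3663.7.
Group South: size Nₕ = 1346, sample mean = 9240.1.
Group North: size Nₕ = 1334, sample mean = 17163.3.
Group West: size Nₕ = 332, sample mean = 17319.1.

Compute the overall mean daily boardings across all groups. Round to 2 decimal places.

10640.23

N = 1295 + 1346 + 1334 + 332 = 4307.
Overall mean = Σ (Nₕ/N)·x̄ₕ — weight by population share, not a simple average.
Σ Nₕx̄ₕ = 1295·3663.7 + 1346·9240.1 + 1334·17163.3 + 332·17319.1 = 4744491.5 + 12437174.6 + 22895842.2 + 5749941.2 = 45827449.5.
Divide by N: 45827449.5 / 4307 = 10640.2251... → 10640.23.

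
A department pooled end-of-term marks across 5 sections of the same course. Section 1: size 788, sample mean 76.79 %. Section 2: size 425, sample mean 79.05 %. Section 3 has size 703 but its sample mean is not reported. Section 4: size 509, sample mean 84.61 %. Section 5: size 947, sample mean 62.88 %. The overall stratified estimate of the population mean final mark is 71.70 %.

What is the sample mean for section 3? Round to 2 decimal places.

Σ Nₕx̄ₕ = N·μ, so 703·x̄_3 = 3372·71.70 − (788·76.79 + 425·79.05 + 509·84.61 + 947·62.88).
= 241772.4 − 196720.62 = 45051.78.
x̄_3 = 45051.78 / 703 = 64.0850... → 64.09.

64.09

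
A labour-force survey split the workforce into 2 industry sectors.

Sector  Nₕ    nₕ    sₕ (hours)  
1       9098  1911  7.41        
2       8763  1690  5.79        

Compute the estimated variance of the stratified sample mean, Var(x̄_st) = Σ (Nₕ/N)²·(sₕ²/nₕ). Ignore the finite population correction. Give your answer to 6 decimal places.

N = 17861; Wₕ = Nₕ/N.
sector 1: (9098/17861)²·7.41²/1911 = 0.007455144
sector 2: (8763/17861)²·5.79²/1690 = 0.004774902
Sum = 0.012230047 → 0.012230.

0.012230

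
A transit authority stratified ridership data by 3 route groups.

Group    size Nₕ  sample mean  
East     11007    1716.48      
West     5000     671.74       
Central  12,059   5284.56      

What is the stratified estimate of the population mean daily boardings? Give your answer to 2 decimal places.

3063.44

x̄_st = (Σ Nₕx̄ₕ) / (Σ Nₕ) = (11007·1716.48 + 5000·671.74 + 12059·5284.56) / 28066
= 85978504.4 / 28066 = 3063.4399... → 3063.44.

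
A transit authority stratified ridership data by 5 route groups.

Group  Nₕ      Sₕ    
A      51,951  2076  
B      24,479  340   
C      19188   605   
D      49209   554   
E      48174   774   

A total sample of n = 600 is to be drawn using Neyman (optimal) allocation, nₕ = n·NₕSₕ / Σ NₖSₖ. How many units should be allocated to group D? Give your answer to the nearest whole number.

A: NₕSₕ = 51951·2076 = 107850276
B: NₕSₕ = 24479·340 = 8322860
C: NₕSₕ = 19188·605 = 11608740
D: NₕSₕ = 49209·554 = 27261786
E: NₕSₕ = 48174·774 = 37286676
Σ NₕSₕ = 192330338.
n_D = 600·27261786/192330338 = 85.047... → 85.

85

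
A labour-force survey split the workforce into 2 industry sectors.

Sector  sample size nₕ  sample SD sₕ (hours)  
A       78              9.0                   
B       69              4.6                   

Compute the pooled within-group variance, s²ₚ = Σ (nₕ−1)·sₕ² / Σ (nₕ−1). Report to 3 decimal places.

Degrees of freedom: 77 + 68 = 145.
Σ(nₕ−1)sₕ² = 77·81 + 68·21.16 = 7675.88.
s²ₚ = 7675.88 / 145 = 52.93710... → 52.937.

52.937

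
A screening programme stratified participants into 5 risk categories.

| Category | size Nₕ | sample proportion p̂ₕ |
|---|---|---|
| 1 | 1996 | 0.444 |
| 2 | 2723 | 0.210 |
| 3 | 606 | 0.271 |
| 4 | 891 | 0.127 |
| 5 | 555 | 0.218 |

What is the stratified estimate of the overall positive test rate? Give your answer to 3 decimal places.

N = 1996 + 2723 + 606 + 891 + 555 = 6771.
Overall proportion = Σ (Nₕ/N)·p̂ₕ.
Σ Nₕp̂ₕ = 886.224 + 571.83 + 164.226 + 113.157 + 120.99 = 1856.427.
1856.427 / 6771 = 0.27417... → 0.274.

0.274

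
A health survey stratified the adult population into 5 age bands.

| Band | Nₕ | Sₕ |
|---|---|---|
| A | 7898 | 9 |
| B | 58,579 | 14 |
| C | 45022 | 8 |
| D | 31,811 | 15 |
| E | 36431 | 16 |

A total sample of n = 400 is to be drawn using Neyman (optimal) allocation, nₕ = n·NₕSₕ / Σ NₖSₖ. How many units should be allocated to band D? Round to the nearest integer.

Σ NₕSₕ = 7898·9 + 58579·14 + 45022·8 + 31811·15 + 36431·16 = 2311425.
Share for D: 477165/2311425 = 0.20644.
n_D = 400 × 0.20644 = 82.575... → 83.

83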